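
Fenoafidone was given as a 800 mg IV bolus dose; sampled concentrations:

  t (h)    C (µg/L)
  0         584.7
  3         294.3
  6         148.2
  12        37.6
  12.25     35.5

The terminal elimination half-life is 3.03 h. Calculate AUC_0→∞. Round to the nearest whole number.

Trapezoidal AUC_0→12.25:
  [0→3]: (584.7+294.3)/2 × 3 = 1318.5
  [3→6]: (294.3+148.2)/2 × 3 = 663.75
  [6→12]: (148.2+37.6)/2 × 6 = 557.4
  [12→12.25]: (37.6+35.5)/2 × 0.25 = 9.1375
  Sum = 2548.7875 µg/L·h
k_e = ln2 / t½ = 0.693147 / 3.03 = 0.2288 h^-1
Extrapolated tail: C_last / k_e = 35.5 / 0.2288 = 155.157
AUC_0→∞ = 2548.7875 + 155.157 = 2703.9445 µg/L·h

AUC = 2704 µg/L·h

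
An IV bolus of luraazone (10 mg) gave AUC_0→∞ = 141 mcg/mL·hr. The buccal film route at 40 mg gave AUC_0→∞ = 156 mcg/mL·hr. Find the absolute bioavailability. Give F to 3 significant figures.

F = (AUC_ev / D_ev) / (AUC_iv / D_iv)
  = (156/40) / (141/10)
  = 3.9 / 14.1 = 0.2766

F = 0.277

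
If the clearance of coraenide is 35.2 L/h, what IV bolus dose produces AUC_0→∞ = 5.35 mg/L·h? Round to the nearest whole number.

Dose = 188 mg

Dose_iv = CL × AUC_0→∞
     = 35.2 × 5.35 = 188.32 mg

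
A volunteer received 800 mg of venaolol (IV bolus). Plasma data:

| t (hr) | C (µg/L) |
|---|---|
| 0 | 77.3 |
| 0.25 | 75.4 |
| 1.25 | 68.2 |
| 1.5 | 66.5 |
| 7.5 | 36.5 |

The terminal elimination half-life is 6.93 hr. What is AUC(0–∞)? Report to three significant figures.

AUC = 782 µg/L·hr

Trapezoidal AUC_0→7.5:
  [0→0.25]: (77.3+75.4)/2 × 0.25 = 19.0875
  [0.25→1.25]: (75.4+68.2)/2 × 1 = 71.8
  [1.25→1.5]: (68.2+66.5)/2 × 0.25 = 16.8375
  [1.5→7.5]: (66.5+36.5)/2 × 6 = 309.0
  Sum = 416.725 µg/L·hr
k_e = ln2 / t½ = 0.693147 / 6.93 = 0.1000 hr^-1
Extrapolated tail: C_last / k_e = 36.5 / 0.1 = 365.000
AUC_0→∞ = 416.725 + 365.000 = 781.725 µg/L·hr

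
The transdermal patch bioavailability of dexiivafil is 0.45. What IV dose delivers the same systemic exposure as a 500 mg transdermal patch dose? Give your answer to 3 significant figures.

D_iv = 225 mg

Systemic exposure from an extravascular dose = F × D_ev, so the equivalent IV dose is F × D_ev.
D_iv = F × D_ev = 0.45 × 500 = 225 mg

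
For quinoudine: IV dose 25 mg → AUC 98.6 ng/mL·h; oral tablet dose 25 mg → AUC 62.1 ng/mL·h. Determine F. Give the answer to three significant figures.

F = (AUC_ev / D_ev) / (AUC_iv / D_iv)
  = (62.1/25) / (98.6/25)
  = 2.484 / 3.944 = 0.6298

F = 0.630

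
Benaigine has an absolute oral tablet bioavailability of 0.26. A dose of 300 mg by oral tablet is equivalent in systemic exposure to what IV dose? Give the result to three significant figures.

Systemic exposure from an extravascular dose = F × D_ev, so the equivalent IV dose is F × D_ev.
D_iv = F × D_ev = 0.26 × 300 = 78 mg

D_iv = 78.0 mg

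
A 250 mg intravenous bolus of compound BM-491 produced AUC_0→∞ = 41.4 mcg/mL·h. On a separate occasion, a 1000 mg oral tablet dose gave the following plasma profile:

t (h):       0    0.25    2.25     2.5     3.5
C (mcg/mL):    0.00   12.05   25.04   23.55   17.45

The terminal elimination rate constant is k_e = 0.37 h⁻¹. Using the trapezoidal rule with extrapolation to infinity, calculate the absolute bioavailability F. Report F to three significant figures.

F = 0.678

Trapezoidal AUC_0→3.5 (oral tablet):
  [0→0.25]: (0.00+12.05)/2 × 0.25 = 1.50625
  [0.25→2.25]: (12.05+25.04)/2 × 2 = 37.09
  [2.25→2.5]: (25.04+23.55)/2 × 0.25 = 6.07375
  [2.5→3.5]: (23.55+17.45)/2 × 1 = 20.5
  Sum = 65.17 mcg/mL·h
Tail: C_last/k_e = 17.45/0.37 = 47.162
AUC_0→∞ (oral tablet) = 65.17 + 47.162 = 112.332 mcg/mL·h
F = (AUC_ev/D_ev)/(AUC_iv/D_iv) = (112.332/1000)/(41.4/250) = 0.112332/0.1656 = 0.6783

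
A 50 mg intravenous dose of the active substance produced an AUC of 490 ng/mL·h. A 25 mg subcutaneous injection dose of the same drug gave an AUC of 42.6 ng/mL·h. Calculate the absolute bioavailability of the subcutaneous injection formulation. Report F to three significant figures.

F = 0.174

F = (AUC_ev / D_ev) / (AUC_iv / D_iv)
  = (42.6/25) / (490/50)
  = 1.704 / 9.8 = 0.1739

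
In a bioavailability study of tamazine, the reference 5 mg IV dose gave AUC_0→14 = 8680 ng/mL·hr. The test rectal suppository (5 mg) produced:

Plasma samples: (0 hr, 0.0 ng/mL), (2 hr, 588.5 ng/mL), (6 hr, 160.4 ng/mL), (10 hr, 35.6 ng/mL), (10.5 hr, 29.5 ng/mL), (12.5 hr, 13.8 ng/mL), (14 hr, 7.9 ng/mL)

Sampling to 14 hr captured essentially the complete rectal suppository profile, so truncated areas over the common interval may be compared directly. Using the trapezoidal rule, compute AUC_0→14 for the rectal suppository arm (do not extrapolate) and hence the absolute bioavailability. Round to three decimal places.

Trapezoidal AUC_0→14 (rectal suppository):
  [0→2]: (0.0+588.5)/2 × 2 = 588.5
  [2→6]: (588.5+160.4)/2 × 4 = 1497.8
  [6→10]: (160.4+35.6)/2 × 4 = 392.0
  [10→10.5]: (35.6+29.5)/2 × 0.5 = 16.275
  [10.5→12.5]: (29.5+13.8)/2 × 2 = 43.3
  [12.5→14]: (13.8+7.9)/2 × 1.5 = 16.275
  Sum = 2554.15 ng/mL·hr
F = (AUC_ev/D_ev)/(AUC_iv/D_iv) = (2554.15/5)/(8680/5) = 510.83/1736 = 0.2943

F = 0.294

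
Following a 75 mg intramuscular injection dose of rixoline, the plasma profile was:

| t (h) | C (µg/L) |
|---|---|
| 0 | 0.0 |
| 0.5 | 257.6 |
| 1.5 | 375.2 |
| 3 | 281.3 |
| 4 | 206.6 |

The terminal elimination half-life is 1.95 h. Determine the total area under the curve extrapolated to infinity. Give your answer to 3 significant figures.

Trapezoidal AUC_0→4:
  [0→0.5]: (0.0+257.6)/2 × 0.5 = 64.4
  [0.5→1.5]: (257.6+375.2)/2 × 1 = 316.4
  [1.5→3]: (375.2+281.3)/2 × 1.5 = 492.375
  [3→4]: (281.3+206.6)/2 × 1 = 243.95
  Sum = 1117.125 µg/L·h
k_e = ln2 / t½ = 0.693147 / 1.95 = 0.3555 h^-1
Extrapolated tail: C_last / k_e = 206.6 / 0.3555 = 581.153
AUC_0→∞ = 1117.125 + 581.153 = 1698.278 µg/L·h

AUC = 1700 µg/L·h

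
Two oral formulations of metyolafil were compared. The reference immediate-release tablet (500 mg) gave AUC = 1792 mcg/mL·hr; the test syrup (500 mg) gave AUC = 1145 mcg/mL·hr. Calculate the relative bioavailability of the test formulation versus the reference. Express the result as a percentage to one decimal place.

F_rel = 63.9%

F_rel = (AUC_test/D_test) / (AUC_ref/D_ref)
      = (1145/500) / (1792/500)
      = 2.29 / 3.584 = 0.6390 = 63.90%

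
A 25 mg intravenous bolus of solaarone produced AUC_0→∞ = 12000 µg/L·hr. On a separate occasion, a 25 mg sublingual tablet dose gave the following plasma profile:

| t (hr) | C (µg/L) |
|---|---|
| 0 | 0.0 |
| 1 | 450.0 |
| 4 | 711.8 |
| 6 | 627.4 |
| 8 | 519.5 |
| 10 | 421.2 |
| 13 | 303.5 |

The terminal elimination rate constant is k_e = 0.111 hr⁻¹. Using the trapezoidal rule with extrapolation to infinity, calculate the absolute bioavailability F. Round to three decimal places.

Trapezoidal AUC_0→13 (sublingual tablet):
  [0→1]: (0.0+450.0)/2 × 1 = 225.0
  [1→4]: (450.0+711.8)/2 × 3 = 1742.7
  [4→6]: (711.8+627.4)/2 × 2 = 1339.2
  [6→8]: (627.4+519.5)/2 × 2 = 1146.9
  [8→10]: (519.5+421.2)/2 × 2 = 940.7
  [10→13]: (421.2+303.5)/2 × 3 = 1087.05
  Sum = 6481.55 µg/L·hr
Tail: C_last/k_e = 303.5/0.111 = 2734.234
AUC_0→∞ (sublingual tablet) = 6481.55 + 2734.234 = 9215.784 µg/L·hr
F = (AUC_ev/D_ev)/(AUC_iv/D_iv) = (9215.784/25)/(12000/25) = 368.63136/480 = 0.7680

F = 0.768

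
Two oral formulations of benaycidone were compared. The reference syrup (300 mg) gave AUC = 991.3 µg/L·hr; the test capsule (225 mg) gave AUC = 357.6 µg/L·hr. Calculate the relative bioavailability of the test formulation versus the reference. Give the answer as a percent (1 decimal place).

F_rel = (AUC_test/D_test) / (AUC_ref/D_ref)
      = (357.6/225) / (991.3/300)
      = 1.58933 / 3.30433 = 0.4810 = 48.10%

F_rel = 48.1%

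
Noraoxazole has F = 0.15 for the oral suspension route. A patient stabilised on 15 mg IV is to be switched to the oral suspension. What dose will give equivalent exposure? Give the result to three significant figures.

D_oral = 100 mg

For equal systemic exposure: F × D_ev = D_iv
D_ev = D_iv / F = 15 / 0.15 = 100 mg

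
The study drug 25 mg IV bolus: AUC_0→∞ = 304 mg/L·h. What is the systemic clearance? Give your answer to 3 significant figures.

CL = 0.0822 L/h

CL = Dose_iv / AUC_0→∞
   = 25 / 304 = 0.0822368 L/h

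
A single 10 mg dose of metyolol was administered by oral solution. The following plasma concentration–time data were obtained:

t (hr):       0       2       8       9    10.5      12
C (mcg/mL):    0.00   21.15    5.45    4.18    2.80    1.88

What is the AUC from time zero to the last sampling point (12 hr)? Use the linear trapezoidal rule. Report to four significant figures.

AUC = 114.5 mcg/mL·hr

Trapezoidal AUC_0→12:
  [0→2]: (0.00+21.15)/2 × 2 = 21.15
  [2→8]: (21.15+5.45)/2 × 6 = 79.8
  [8→9]: (5.45+4.18)/2 × 1 = 4.815
  [9→10.5]: (4.18+2.80)/2 × 1.5 = 5.235
  [10.5→12]: (2.80+1.88)/2 × 1.5 = 3.51
  Sum = 114.51 mcg/mL·hr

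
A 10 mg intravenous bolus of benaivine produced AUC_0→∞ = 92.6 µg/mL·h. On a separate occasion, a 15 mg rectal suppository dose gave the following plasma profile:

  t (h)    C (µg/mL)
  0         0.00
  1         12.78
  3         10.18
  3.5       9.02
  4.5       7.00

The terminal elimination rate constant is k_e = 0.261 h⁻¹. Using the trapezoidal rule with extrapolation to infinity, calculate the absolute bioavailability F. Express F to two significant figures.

F = 0.50

Trapezoidal AUC_0→4.5 (rectal suppository):
  [0→1]: (0.00+12.78)/2 × 1 = 6.39
  [1→3]: (12.78+10.18)/2 × 2 = 22.96
  [3→3.5]: (10.18+9.02)/2 × 0.5 = 4.8
  [3.5→4.5]: (9.02+7.00)/2 × 1 = 8.01
  Sum = 42.16 µg/mL·h
Tail: C_last/k_e = 7.00/0.261 = 26.820
AUC_0→∞ (rectal suppository) = 42.16 + 26.820 = 68.98 µg/mL·h
F = (AUC_ev/D_ev)/(AUC_iv/D_iv) = (68.98/15)/(92.6/10) = 4.59867/9.26 = 0.4966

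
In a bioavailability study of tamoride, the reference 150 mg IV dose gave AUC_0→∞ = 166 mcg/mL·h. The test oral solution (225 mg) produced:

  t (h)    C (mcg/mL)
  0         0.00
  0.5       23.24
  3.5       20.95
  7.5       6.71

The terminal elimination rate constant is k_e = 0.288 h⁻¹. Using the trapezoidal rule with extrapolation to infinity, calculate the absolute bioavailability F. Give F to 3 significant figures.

Trapezoidal AUC_0→7.5 (oral solution):
  [0→0.5]: (0.00+23.24)/2 × 0.5 = 5.81
  [0.5→3.5]: (23.24+20.95)/2 × 3 = 66.285
  [3.5→7.5]: (20.95+6.71)/2 × 4 = 55.32
  Sum = 127.415 mcg/mL·h
Tail: C_last/k_e = 6.71/0.288 = 23.299
AUC_0→∞ (oral solution) = 127.415 + 23.299 = 150.714 mcg/mL·h
F = (AUC_ev/D_ev)/(AUC_iv/D_iv) = (150.714/225)/(166/150) = 0.66984/1.10667 = 0.6053

F = 0.605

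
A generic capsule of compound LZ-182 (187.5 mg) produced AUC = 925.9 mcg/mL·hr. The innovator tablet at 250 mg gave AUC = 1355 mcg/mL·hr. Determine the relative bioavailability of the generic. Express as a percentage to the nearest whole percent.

F_rel = 91%

F_rel = (AUC_test/D_test) / (AUC_ref/D_ref)
      = (925.9/187.5) / (1355/250)
      = 4.93813 / 5.42 = 0.9111 = 91.11%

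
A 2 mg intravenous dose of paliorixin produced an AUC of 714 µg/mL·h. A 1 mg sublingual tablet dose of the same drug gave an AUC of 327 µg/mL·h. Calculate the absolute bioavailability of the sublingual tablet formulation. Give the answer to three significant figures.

F = 0.916

F = (AUC_ev / D_ev) / (AUC_iv / D_iv)
  = (327/1) / (714/2)
  = 327 / 357 = 0.9160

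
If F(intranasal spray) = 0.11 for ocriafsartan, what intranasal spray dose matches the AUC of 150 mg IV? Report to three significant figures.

For equal systemic exposure: F × D_ev = D_iv
D_ev = D_iv / F = 150 / 0.11 = 1363.64 mg

D_intranasal = 1360 mg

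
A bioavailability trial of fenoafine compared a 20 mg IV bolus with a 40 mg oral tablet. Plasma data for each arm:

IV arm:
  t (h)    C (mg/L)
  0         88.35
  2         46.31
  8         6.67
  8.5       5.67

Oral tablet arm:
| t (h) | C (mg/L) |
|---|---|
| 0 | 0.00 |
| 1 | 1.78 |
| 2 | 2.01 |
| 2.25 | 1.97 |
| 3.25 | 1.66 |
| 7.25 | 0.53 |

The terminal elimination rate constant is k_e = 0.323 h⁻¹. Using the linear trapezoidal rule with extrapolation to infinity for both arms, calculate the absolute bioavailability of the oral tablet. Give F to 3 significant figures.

Trapezoidal AUC_0→8.5 (IV):
  [0→2]: (88.35+46.31)/2 × 2 = 134.66
  [2→8]: (46.31+6.67)/2 × 6 = 158.94
  [8→8.5]: (6.67+5.67)/2 × 0.5 = 3.085
  Sum = 296.685 mg/L·h
IV tail: 5.67/0.323 = 17.554; AUC_iv,0→∞ = 296.685 + 17.554 = 314.239 mg/L·h
Trapezoidal AUC_0→7.25 (oral tablet):
  [0→1]: (0.00+1.78)/2 × 1 = 0.89
  [1→2]: (1.78+2.01)/2 × 1 = 1.895
  [2→2.25]: (2.01+1.97)/2 × 0.25 = 0.4975
  [2.25→3.25]: (1.97+1.66)/2 × 1 = 1.815
  [3.25→7.25]: (1.66+0.53)/2 × 4 = 4.38
  Sum = 9.4775 mg/L·h
oral tablet tail: 0.53/0.323 = 1.641; AUC_ev,0→∞ = 9.4775 + 1.641 = 11.1185 mg/L·h
F = (AUC_ev/D_ev)/(AUC_iv/D_iv) = (11.1185/40)/(314.239/20) = 0.2779625/15.71195 = 0.0177

F = 0.0177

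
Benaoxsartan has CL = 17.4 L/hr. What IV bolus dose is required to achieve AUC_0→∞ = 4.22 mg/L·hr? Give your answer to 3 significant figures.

Dose = 73.4 mg

Dose_iv = CL × AUC_0→∞
     = 17.4 × 4.22 = 73.428 mg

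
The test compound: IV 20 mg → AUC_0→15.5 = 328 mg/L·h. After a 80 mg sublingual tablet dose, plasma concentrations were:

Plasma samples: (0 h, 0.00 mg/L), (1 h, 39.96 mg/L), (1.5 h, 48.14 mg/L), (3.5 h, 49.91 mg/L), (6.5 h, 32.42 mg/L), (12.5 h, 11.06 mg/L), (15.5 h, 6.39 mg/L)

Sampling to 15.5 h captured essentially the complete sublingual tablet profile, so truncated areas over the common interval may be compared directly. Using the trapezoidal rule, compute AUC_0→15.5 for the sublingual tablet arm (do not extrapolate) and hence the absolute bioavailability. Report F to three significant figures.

Trapezoidal AUC_0→15.5 (sublingual tablet):
  [0→1]: (0.00+39.96)/2 × 1 = 19.98
  [1→1.5]: (39.96+48.14)/2 × 0.5 = 22.025
  [1.5→3.5]: (48.14+49.91)/2 × 2 = 98.05
  [3.5→6.5]: (49.91+32.42)/2 × 3 = 123.495
  [6.5→12.5]: (32.42+11.06)/2 × 6 = 130.44
  [12.5→15.5]: (11.06+6.39)/2 × 3 = 26.175
  Sum = 420.165 mg/L·h
F = (AUC_ev/D_ev)/(AUC_iv/D_iv) = (420.165/80)/(328/20) = 5.2520625/16.4 = 0.3202

F = 0.320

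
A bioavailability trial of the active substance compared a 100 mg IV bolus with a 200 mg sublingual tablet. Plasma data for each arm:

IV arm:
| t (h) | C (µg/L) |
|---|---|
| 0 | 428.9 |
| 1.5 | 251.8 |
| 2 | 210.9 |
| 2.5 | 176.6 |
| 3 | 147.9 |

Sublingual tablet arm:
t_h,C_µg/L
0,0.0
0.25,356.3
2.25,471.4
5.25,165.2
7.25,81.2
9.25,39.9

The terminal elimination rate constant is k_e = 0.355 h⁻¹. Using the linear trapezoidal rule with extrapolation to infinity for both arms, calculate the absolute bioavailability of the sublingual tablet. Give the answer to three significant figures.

Trapezoidal AUC_0→3 (IV):
  [0→1.5]: (428.9+251.8)/2 × 1.5 = 510.525
  [1.5→2]: (251.8+210.9)/2 × 0.5 = 115.675
  [2→2.5]: (210.9+176.6)/2 × 0.5 = 96.875
  [2.5→3]: (176.6+147.9)/2 × 0.5 = 81.125
  Sum = 804.2 µg/L·h
IV tail: 147.9/0.355 = 416.620; AUC_iv,0→∞ = 804.2 + 416.620 = 1220.82 µg/L·h
Trapezoidal AUC_0→9.25 (sublingual tablet):
  [0→0.25]: (0.0+356.3)/2 × 0.25 = 44.5375
  [0.25→2.25]: (356.3+471.4)/2 × 2 = 827.7
  [2.25→5.25]: (471.4+165.2)/2 × 3 = 954.9
  [5.25→7.25]: (165.2+81.2)/2 × 2 = 246.4
  [7.25→9.25]: (81.2+39.9)/2 × 2 = 121.1
  Sum = 2194.6375 µg/L·h
sublingual tablet tail: 39.9/0.355 = 112.394; AUC_ev,0→∞ = 2194.6375 + 112.394 = 2307.0315 µg/L·h
F = (AUC_ev/D_ev)/(AUC_iv/D_iv) = (2307.0315/200)/(1220.82/100) = 11.5352/12.2082 = 0.9449

F = 0.945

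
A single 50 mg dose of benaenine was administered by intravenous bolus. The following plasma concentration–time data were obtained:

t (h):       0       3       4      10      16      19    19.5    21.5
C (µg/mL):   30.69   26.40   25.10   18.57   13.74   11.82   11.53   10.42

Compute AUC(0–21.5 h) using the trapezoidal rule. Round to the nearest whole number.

AUC = 405 µg/mL·h

Trapezoidal AUC_0→21.5:
  [0→3]: (30.69+26.40)/2 × 3 = 85.635
  [3→4]: (26.40+25.10)/2 × 1 = 25.75
  [4→10]: (25.10+18.57)/2 × 6 = 131.01
  [10→16]: (18.57+13.74)/2 × 6 = 96.93
  [16→19]: (13.74+11.82)/2 × 3 = 38.34
  [19→19.5]: (11.82+11.53)/2 × 0.5 = 5.8375
  [19.5→21.5]: (11.53+10.42)/2 × 2 = 21.95
  Sum = 405.4525 µg/mL·h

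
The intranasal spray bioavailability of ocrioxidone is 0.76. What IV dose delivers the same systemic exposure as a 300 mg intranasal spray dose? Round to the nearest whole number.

Systemic exposure from an extravascular dose = F × D_ev, so the equivalent IV dose is F × D_ev.
D_iv = F × D_ev = 0.76 × 300 = 228 mg

D_iv = 228 mg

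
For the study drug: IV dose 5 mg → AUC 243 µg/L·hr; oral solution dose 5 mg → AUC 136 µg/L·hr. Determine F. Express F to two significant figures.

F = 0.56

F = (AUC_ev / D_ev) / (AUC_iv / D_iv)
  = (136/5) / (243/5)
  = 27.2 / 48.6 = 0.5597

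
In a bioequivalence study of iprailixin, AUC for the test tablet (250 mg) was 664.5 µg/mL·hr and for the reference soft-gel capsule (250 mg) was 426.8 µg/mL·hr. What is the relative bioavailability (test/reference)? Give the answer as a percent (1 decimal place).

F_rel = (AUC_test/D_test) / (AUC_ref/D_ref)
      = (664.5/250) / (426.8/250)
      = 2.658 / 1.7072 = 1.5569 = 155.69%

F_rel = 155.7%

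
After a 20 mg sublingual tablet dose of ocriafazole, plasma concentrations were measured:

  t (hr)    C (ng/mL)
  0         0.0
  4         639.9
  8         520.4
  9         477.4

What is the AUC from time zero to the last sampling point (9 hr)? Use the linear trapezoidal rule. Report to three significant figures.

AUC = 4100 ng/mL·hr

Trapezoidal AUC_0→9:
  [0→4]: (0.0+639.9)/2 × 4 = 1279.8
  [4→8]: (639.9+520.4)/2 × 4 = 2320.6
  [8→9]: (520.4+477.4)/2 × 1 = 498.9
  Sum = 4099.3 ng/mL·hr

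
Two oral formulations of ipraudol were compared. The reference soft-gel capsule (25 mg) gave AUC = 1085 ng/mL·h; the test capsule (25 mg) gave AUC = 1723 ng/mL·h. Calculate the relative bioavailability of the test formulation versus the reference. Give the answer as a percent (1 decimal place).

F_rel = (AUC_test/D_test) / (AUC_ref/D_ref)
      = (1723/25) / (1085/25)
      = 68.92 / 43.4 = 1.5880 = 158.80%

F_rel = 158.8%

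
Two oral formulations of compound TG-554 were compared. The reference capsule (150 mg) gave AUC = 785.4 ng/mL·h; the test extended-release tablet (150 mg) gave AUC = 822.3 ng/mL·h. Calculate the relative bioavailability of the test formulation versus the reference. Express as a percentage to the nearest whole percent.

F_rel = 105%

F_rel = (AUC_test/D_test) / (AUC_ref/D_ref)
      = (822.3/150) / (785.4/150)
      = 5.482 / 5.236 = 1.0470 = 104.70%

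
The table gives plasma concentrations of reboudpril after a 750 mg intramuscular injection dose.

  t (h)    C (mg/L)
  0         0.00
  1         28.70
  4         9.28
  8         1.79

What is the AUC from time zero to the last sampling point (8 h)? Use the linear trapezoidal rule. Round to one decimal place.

Trapezoidal AUC_0→8:
  [0→1]: (0.00+28.70)/2 × 1 = 14.35
  [1→4]: (28.70+9.28)/2 × 3 = 56.97
  [4→8]: (9.28+1.79)/2 × 4 = 22.14
  Sum = 93.46 mg/L·h

AUC = 93.5 mg/L·h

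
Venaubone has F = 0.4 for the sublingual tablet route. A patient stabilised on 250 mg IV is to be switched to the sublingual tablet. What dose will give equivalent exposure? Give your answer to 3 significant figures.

D_sublingual = 625 mg

For equal systemic exposure: F × D_ev = D_iv
D_ev = D_iv / F = 250 / 0.4 = 625 mg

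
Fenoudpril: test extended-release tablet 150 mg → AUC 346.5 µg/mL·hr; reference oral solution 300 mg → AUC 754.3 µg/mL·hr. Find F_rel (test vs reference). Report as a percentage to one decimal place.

F_rel = (AUC_test/D_test) / (AUC_ref/D_ref)
      = (346.5/150) / (754.3/300)
      = 2.31 / 2.51433 = 0.9187 = 91.87%

F_rel = 91.9%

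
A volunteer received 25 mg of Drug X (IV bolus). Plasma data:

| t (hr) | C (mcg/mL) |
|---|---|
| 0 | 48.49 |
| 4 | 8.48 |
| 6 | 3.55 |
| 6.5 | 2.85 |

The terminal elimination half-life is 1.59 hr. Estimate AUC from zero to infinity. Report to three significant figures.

Trapezoidal AUC_0→6.5:
  [0→4]: (48.49+8.48)/2 × 4 = 113.94
  [4→6]: (8.48+3.55)/2 × 2 = 12.03
  [6→6.5]: (3.55+2.85)/2 × 0.5 = 1.6
  Sum = 127.57 mcg/mL·hr
k_e = ln2 / t½ = 0.693147 / 1.59 = 0.4359 hr^-1
Extrapolated tail: C_last / k_e = 2.85 / 0.4359 = 6.538
AUC_0→∞ = 127.57 + 6.538 = 134.108 mcg/mL·hr

AUC = 134 mcg/mL·hr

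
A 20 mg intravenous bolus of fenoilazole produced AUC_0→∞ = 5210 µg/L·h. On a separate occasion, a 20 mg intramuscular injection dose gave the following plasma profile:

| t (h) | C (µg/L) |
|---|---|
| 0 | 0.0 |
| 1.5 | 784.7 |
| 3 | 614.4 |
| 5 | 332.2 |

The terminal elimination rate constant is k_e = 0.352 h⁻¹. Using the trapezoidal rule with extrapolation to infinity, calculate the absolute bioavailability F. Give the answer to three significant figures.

Trapezoidal AUC_0→5 (intramuscular injection):
  [0→1.5]: (0.0+784.7)/2 × 1.5 = 588.525
  [1.5→3]: (784.7+614.4)/2 × 1.5 = 1049.325
  [3→5]: (614.4+332.2)/2 × 2 = 946.6
  Sum = 2584.45 µg/L·h
Tail: C_last/k_e = 332.2/0.352 = 943.750
AUC_0→∞ (intramuscular injection) = 2584.45 + 943.750 = 3528.2 µg/L·h
F = (AUC_ev/D_ev)/(AUC_iv/D_iv) = (3528.2/20)/(5210/20) = 176.41/260.5 = 0.6772

F = 0.677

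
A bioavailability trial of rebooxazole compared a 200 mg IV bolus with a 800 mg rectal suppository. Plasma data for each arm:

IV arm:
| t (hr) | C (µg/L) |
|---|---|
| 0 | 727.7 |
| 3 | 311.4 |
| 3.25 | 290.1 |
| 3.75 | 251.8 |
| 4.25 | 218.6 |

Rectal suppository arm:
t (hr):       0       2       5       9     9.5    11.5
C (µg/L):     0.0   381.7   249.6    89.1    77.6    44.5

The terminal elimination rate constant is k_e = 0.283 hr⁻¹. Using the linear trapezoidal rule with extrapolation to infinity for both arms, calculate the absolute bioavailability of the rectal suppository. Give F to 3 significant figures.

Trapezoidal AUC_0→4.25 (IV):
  [0→3]: (727.7+311.4)/2 × 3 = 1558.65
  [3→3.25]: (311.4+290.1)/2 × 0.25 = 75.1875
  [3.25→3.75]: (290.1+251.8)/2 × 0.5 = 135.475
  [3.75→4.25]: (251.8+218.6)/2 × 0.5 = 117.6
  Sum = 1886.9125 µg/L·hr
IV tail: 218.6/0.283 = 772.438; AUC_iv,0→∞ = 1886.9125 + 772.438 = 2659.3505 µg/L·hr
Trapezoidal AUC_0→11.5 (rectal suppository):
  [0→2]: (0.0+381.7)/2 × 2 = 381.7
  [2→5]: (381.7+249.6)/2 × 3 = 946.95
  [5→9]: (249.6+89.1)/2 × 4 = 677.4
  [9→9.5]: (89.1+77.6)/2 × 0.5 = 41.675
  [9.5→11.5]: (77.6+44.5)/2 × 2 = 122.1
  Sum = 2169.825 µg/L·hr
rectal suppository tail: 44.5/0.283 = 157.244; AUC_ev,0→∞ = 2169.825 + 157.244 = 2327.069 µg/L·hr
F = (AUC_ev/D_ev)/(AUC_iv/D_iv) = (2327.069/800)/(2659.3505/200) = 2.90884/13.2968 = 0.2188

F = 0.219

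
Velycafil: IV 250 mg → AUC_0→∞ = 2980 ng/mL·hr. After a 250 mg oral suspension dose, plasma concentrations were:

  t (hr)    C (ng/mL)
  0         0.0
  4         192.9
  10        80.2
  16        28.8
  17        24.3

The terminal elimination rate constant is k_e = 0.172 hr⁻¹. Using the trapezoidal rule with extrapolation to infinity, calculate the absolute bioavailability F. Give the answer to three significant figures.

Trapezoidal AUC_0→17 (oral suspension):
  [0→4]: (0.0+192.9)/2 × 4 = 385.8
  [4→10]: (192.9+80.2)/2 × 6 = 819.3
  [10→16]: (80.2+28.8)/2 × 6 = 327.0
  [16→17]: (28.8+24.3)/2 × 1 = 26.55
  Sum = 1558.65 ng/mL·hr
Tail: C_last/k_e = 24.3/0.172 = 141.279
AUC_0→∞ (oral suspension) = 1558.65 + 141.279 = 1699.929 ng/mL·hr
F = (AUC_ev/D_ev)/(AUC_iv/D_iv) = (1699.929/250)/(2980/250) = 6.799716/11.92 = 0.5704

F = 0.570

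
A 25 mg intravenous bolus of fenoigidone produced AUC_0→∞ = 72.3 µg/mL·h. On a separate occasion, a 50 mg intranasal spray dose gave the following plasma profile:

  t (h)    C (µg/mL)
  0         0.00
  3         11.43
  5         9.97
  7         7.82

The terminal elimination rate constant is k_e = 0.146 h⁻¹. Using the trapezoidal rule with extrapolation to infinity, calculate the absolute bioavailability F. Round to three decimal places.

Trapezoidal AUC_0→7 (intranasal spray):
  [0→3]: (0.00+11.43)/2 × 3 = 17.145
  [3→5]: (11.43+9.97)/2 × 2 = 21.4
  [5→7]: (9.97+7.82)/2 × 2 = 17.79
  Sum = 56.335 µg/mL·h
Tail: C_last/k_e = 7.82/0.146 = 53.562
AUC_0→∞ (intranasal spray) = 56.335 + 53.562 = 109.897 µg/mL·h
F = (AUC_ev/D_ev)/(AUC_iv/D_iv) = (109.897/50)/(72.3/25) = 2.19794/2.892 = 0.7600

F = 0.760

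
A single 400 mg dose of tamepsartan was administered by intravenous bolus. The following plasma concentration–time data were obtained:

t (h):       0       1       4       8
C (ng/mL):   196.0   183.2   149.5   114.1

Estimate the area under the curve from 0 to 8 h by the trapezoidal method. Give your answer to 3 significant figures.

Trapezoidal AUC_0→8:
  [0→1]: (196.0+183.2)/2 × 1 = 189.6
  [1→4]: (183.2+149.5)/2 × 3 = 499.05
  [4→8]: (149.5+114.1)/2 × 4 = 527.2
  Sum = 1215.85 ng/mL·h

AUC = 1220 ng/mL·h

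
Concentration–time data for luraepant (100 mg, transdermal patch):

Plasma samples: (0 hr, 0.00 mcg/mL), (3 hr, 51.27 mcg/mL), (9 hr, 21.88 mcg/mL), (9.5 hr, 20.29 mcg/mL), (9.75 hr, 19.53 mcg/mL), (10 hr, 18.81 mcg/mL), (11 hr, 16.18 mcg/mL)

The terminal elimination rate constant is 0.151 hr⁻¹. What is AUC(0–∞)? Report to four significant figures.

AUC = 441.3 mcg/mL·hr

Trapezoidal AUC_0→11:
  [0→3]: (0.00+51.27)/2 × 3 = 76.905
  [3→9]: (51.27+21.88)/2 × 6 = 219.45
  [9→9.5]: (21.88+20.29)/2 × 0.5 = 10.5425
  [9.5→9.75]: (20.29+19.53)/2 × 0.25 = 4.9775
  [9.75→10]: (19.53+18.81)/2 × 0.25 = 4.7925
  [10→11]: (18.81+16.18)/2 × 1 = 17.495
  Sum = 334.1625 mcg/mL·hr
Extrapolated tail: C_last / k_e = 16.18 / 0.151 = 107.152
AUC_0→∞ = 334.1625 + 107.152 = 441.3145 mcg/mL·hr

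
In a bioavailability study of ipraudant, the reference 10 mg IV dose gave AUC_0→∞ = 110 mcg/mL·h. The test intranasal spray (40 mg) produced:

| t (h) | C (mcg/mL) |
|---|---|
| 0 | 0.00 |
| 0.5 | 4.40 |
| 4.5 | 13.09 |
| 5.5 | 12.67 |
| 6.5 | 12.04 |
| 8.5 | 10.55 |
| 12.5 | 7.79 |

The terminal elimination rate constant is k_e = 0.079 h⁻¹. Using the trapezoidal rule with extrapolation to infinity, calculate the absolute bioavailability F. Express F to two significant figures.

F = 0.50

Trapezoidal AUC_0→12.5 (intranasal spray):
  [0→0.5]: (0.00+4.40)/2 × 0.5 = 1.1
  [0.5→4.5]: (4.40+13.09)/2 × 4 = 34.98
  [4.5→5.5]: (13.09+12.67)/2 × 1 = 12.88
  [5.5→6.5]: (12.67+12.04)/2 × 1 = 12.355
  [6.5→8.5]: (12.04+10.55)/2 × 2 = 22.59
  [8.5→12.5]: (10.55+7.79)/2 × 4 = 36.68
  Sum = 120.585 mcg/mL·h
Tail: C_last/k_e = 7.79/0.079 = 98.608
AUC_0→∞ (intranasal spray) = 120.585 + 98.608 = 219.193 mcg/mL·h
F = (AUC_ev/D_ev)/(AUC_iv/D_iv) = (219.193/40)/(110/10) = 5.479825/11 = 0.4982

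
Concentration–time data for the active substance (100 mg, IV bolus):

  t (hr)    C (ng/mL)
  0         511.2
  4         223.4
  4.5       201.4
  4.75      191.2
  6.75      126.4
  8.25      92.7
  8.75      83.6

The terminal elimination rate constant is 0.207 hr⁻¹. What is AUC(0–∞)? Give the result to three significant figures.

Trapezoidal AUC_0→8.75:
  [0→4]: (511.2+223.4)/2 × 4 = 1469.2
  [4→4.5]: (223.4+201.4)/2 × 0.5 = 106.2
  [4.5→4.75]: (201.4+191.2)/2 × 0.25 = 49.075
  [4.75→6.75]: (191.2+126.4)/2 × 2 = 317.6
  [6.75→8.25]: (126.4+92.7)/2 × 1.5 = 164.325
  [8.25→8.75]: (92.7+83.6)/2 × 0.5 = 44.075
  Sum = 2150.475 ng/mL·hr
Extrapolated tail: C_last / k_e = 83.6 / 0.207 = 403.865
AUC_0→∞ = 2150.475 + 403.865 = 2554.34 ng/mL·hr

AUC = 2550 ng/mL·hr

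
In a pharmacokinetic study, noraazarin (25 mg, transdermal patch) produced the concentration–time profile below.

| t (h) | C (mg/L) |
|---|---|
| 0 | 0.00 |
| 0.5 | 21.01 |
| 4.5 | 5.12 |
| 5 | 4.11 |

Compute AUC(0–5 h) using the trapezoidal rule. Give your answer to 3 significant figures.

AUC = 59.8 mg/L·h

Trapezoidal AUC_0→5:
  [0→0.5]: (0.00+21.01)/2 × 0.5 = 5.2525
  [0.5→4.5]: (21.01+5.12)/2 × 4 = 52.26
  [4.5→5]: (5.12+4.11)/2 × 0.5 = 2.3075
  Sum = 59.82 mg/L·h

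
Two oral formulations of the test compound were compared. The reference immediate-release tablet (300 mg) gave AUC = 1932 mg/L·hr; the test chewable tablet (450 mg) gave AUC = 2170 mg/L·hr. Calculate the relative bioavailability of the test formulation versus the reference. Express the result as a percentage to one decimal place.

F_rel = (AUC_test/D_test) / (AUC_ref/D_ref)
      = (2170/450) / (1932/300)
      = 4.82222 / 6.44 = 0.7488 = 74.88%

F_rel = 74.9%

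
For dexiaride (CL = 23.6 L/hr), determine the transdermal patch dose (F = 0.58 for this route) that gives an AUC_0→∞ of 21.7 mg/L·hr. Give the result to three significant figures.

Dose = CL × AUC_0→∞ / F
     = 23.6 × 21.7 / 0.58 = 882.966 mg

Dose = 883 mg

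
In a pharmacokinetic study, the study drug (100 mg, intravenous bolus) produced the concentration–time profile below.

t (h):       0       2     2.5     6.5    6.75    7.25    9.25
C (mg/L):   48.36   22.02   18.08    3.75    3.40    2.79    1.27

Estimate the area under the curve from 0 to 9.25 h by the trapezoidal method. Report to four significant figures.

AUC = 130.6 mg/L·h

Trapezoidal AUC_0→9.25:
  [0→2]: (48.36+22.02)/2 × 2 = 70.38
  [2→2.5]: (22.02+18.08)/2 × 0.5 = 10.025
  [2.5→6.5]: (18.08+3.75)/2 × 4 = 43.66
  [6.5→6.75]: (3.75+3.40)/2 × 0.25 = 0.89375
  [6.75→7.25]: (3.40+2.79)/2 × 0.5 = 1.5475
  [7.25→9.25]: (2.79+1.27)/2 × 2 = 4.06
  Sum = 130.56625 mg/L·h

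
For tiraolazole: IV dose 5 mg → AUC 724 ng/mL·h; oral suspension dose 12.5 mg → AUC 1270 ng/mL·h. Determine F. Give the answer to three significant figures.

F = (AUC_ev / D_ev) / (AUC_iv / D_iv)
  = (1270/12.5) / (724/5)
  = 101.6 / 144.8 = 0.7017

F = 0.702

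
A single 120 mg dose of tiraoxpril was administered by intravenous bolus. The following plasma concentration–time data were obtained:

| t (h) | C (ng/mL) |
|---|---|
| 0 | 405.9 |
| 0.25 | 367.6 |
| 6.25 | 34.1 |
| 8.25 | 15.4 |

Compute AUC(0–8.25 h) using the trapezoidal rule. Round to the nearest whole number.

Trapezoidal AUC_0→8.25:
  [0→0.25]: (405.9+367.6)/2 × 0.25 = 96.6875
  [0.25→6.25]: (367.6+34.1)/2 × 6 = 1205.1
  [6.25→8.25]: (34.1+15.4)/2 × 2 = 49.5
  Sum = 1351.2875 ng/mL·h

AUC = 1351 ng/mL·h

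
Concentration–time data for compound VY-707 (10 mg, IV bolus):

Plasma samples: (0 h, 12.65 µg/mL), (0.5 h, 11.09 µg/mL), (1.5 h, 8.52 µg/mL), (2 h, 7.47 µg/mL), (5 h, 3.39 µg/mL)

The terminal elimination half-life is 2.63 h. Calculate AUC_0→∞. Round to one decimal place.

AUC = 48.9 µg/mL·h

Trapezoidal AUC_0→5:
  [0→0.5]: (12.65+11.09)/2 × 0.5 = 5.935
  [0.5→1.5]: (11.09+8.52)/2 × 1 = 9.805
  [1.5→2]: (8.52+7.47)/2 × 0.5 = 3.9975
  [2→5]: (7.47+3.39)/2 × 3 = 16.29
  Sum = 36.0275 µg/mL·h
k_e = ln2 / t½ = 0.693147 / 2.63 = 0.2636 h^-1
Extrapolated tail: C_last / k_e = 3.39 / 0.2636 = 12.860
AUC_0→∞ = 36.0275 + 12.860 = 48.8875 µg/mL·h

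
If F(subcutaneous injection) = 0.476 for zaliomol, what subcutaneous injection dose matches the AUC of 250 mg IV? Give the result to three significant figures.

D_subcutaneous = 525 mg

For equal systemic exposure: F × D_ev = D_iv
D_ev = D_iv / F = 250 / 0.476 = 525.21 mg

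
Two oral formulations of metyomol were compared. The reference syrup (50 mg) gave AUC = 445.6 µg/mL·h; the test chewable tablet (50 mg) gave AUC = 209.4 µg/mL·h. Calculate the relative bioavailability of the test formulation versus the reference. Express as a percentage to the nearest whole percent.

F_rel = 47%

F_rel = (AUC_test/D_test) / (AUC_ref/D_ref)
      = (209.4/50) / (445.6/50)
      = 4.188 / 8.912 = 0.4699 = 46.99%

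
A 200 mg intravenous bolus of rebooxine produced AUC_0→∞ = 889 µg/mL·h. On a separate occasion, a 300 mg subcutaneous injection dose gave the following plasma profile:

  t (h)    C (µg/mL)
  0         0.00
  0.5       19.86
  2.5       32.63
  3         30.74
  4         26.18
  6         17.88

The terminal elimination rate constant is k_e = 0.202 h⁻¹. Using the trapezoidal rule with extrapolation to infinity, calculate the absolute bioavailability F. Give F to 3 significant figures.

F = 0.176

Trapezoidal AUC_0→6 (subcutaneous injection):
  [0→0.5]: (0.00+19.86)/2 × 0.5 = 4.965
  [0.5→2.5]: (19.86+32.63)/2 × 2 = 52.49
  [2.5→3]: (32.63+30.74)/2 × 0.5 = 15.8425
  [3→4]: (30.74+26.18)/2 × 1 = 28.46
  [4→6]: (26.18+17.88)/2 × 2 = 44.06
  Sum = 145.8175 µg/mL·h
Tail: C_last/k_e = 17.88/0.202 = 88.515
AUC_0→∞ (subcutaneous injection) = 145.8175 + 88.515 = 234.3325 µg/mL·h
F = (AUC_ev/D_ev)/(AUC_iv/D_iv) = (234.3325/300)/(889/200) = 0.781108/4.445 = 0.1757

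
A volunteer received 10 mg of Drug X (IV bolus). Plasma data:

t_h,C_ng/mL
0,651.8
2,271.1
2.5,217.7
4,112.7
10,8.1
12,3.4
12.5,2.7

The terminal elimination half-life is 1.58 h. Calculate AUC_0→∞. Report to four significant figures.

Trapezoidal AUC_0→12.5:
  [0→2]: (651.8+271.1)/2 × 2 = 922.9
  [2→2.5]: (271.1+217.7)/2 × 0.5 = 122.2
  [2.5→4]: (217.7+112.7)/2 × 1.5 = 247.8
  [4→10]: (112.7+8.1)/2 × 6 = 362.4
  [10→12]: (8.1+3.4)/2 × 2 = 11.5
  [12→12.5]: (3.4+2.7)/2 × 0.5 = 1.525
  Sum = 1668.325 ng/mL·h
k_e = ln2 / t½ = 0.693147 / 1.58 = 0.4387 h^-1
Extrapolated tail: C_last / k_e = 2.7 / 0.4387 = 6.155
AUC_0→∞ = 1668.325 + 6.155 = 1674.48 ng/mL·h

AUC = 1674 ng/mL·h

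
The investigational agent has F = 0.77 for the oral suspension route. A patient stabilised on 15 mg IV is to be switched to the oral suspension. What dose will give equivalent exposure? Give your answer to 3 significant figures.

D_oral = 19.5 mg

For equal systemic exposure: F × D_ev = D_iv
D_ev = D_iv / F = 15 / 0.77 = 19.4805 mg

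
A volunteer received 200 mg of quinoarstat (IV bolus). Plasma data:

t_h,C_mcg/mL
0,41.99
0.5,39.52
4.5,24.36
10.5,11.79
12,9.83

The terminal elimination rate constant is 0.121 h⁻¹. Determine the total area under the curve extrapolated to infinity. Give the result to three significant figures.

AUC = 354 mcg/mL·h

Trapezoidal AUC_0→12:
  [0→0.5]: (41.99+39.52)/2 × 0.5 = 20.3775
  [0.5→4.5]: (39.52+24.36)/2 × 4 = 127.76
  [4.5→10.5]: (24.36+11.79)/2 × 6 = 108.45
  [10.5→12]: (11.79+9.83)/2 × 1.5 = 16.215
  Sum = 272.8025 mcg/mL·h
Extrapolated tail: C_last / k_e = 9.83 / 0.121 = 81.240
AUC_0→∞ = 272.8025 + 81.240 = 354.0425 mcg/mL·h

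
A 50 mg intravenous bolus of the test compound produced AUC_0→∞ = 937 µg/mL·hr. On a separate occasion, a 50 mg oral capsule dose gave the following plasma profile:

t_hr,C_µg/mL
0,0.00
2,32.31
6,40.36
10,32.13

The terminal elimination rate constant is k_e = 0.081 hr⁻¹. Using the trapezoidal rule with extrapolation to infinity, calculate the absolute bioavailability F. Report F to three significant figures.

F = 0.768

Trapezoidal AUC_0→10 (oral capsule):
  [0→2]: (0.00+32.31)/2 × 2 = 32.31
  [2→6]: (32.31+40.36)/2 × 4 = 145.34
  [6→10]: (40.36+32.13)/2 × 4 = 144.98
  Sum = 322.63 µg/mL·hr
Tail: C_last/k_e = 32.13/0.081 = 396.667
AUC_0→∞ (oral capsule) = 322.63 + 396.667 = 719.297 µg/mL·hr
F = (AUC_ev/D_ev)/(AUC_iv/D_iv) = (719.297/50)/(937/50) = 14.38594/18.74 = 0.7677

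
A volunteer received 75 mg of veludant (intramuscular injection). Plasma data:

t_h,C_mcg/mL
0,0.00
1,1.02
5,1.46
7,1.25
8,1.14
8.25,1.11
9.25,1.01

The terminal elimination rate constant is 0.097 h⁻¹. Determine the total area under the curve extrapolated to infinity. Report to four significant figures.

AUC = 21.13 mcg/mL·h

Trapezoidal AUC_0→9.25:
  [0→1]: (0.00+1.02)/2 × 1 = 0.51
  [1→5]: (1.02+1.46)/2 × 4 = 4.96
  [5→7]: (1.46+1.25)/2 × 2 = 2.71
  [7→8]: (1.25+1.14)/2 × 1 = 1.195
  [8→8.25]: (1.14+1.11)/2 × 0.25 = 0.28125
  [8.25→9.25]: (1.11+1.01)/2 × 1 = 1.06
  Sum = 10.71625 mcg/mL·h
Extrapolated tail: C_last / k_e = 1.01 / 0.097 = 10.412
AUC_0→∞ = 10.71625 + 10.412 = 21.12825 mcg/mL·h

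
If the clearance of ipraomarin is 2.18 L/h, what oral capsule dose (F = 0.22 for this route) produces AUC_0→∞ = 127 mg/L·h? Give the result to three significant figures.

Dose = 1260 mg

Dose = CL × AUC_0→∞ / F
     = 2.18 × 127 / 0.22 = 1258.45 mg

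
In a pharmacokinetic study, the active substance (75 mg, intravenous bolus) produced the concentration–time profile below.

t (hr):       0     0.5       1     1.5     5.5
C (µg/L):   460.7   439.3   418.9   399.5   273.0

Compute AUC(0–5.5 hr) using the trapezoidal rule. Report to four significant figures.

Trapezoidal AUC_0→5.5:
  [0→0.5]: (460.7+439.3)/2 × 0.5 = 225.0
  [0.5→1]: (439.3+418.9)/2 × 0.5 = 214.55
  [1→1.5]: (418.9+399.5)/2 × 0.5 = 204.6
  [1.5→5.5]: (399.5+273.0)/2 × 4 = 1345.0
  Sum = 1989.15 µg/L·hr

AUC = 1989 µg/L·hr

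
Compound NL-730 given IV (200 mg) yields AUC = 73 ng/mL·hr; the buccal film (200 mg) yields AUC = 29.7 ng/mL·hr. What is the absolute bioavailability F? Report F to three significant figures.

F = (AUC_ev / D_ev) / (AUC_iv / D_iv)
  = (29.7/200) / (73/200)
  = 0.1485 / 0.365 = 0.4068

F = 0.407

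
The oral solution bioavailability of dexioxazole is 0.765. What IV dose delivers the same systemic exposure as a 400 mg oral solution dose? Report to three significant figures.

Systemic exposure from an extravascular dose = F × D_ev, so the equivalent IV dose is F × D_ev.
D_iv = F × D_ev = 0.765 × 400 = 306 mg

D_iv = 306 mg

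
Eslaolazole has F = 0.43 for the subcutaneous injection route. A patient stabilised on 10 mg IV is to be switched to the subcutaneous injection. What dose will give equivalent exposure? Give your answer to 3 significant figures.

For equal systemic exposure: F × D_ev = D_iv
D_ev = D_iv / F = 10 / 0.43 = 23.2558 mg

D_subcutaneous = 23.3 mg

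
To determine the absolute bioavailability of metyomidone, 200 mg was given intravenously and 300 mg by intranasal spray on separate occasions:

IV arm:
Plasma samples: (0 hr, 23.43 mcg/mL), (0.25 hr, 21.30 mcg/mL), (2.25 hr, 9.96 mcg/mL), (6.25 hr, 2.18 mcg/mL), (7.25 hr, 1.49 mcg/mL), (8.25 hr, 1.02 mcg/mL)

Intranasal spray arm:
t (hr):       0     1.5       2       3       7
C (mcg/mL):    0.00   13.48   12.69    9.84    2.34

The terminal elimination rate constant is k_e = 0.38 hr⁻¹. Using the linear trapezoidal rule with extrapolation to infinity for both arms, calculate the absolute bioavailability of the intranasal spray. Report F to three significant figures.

F = 0.582

Trapezoidal AUC_0→8.25 (IV):
  [0→0.25]: (23.43+21.30)/2 × 0.25 = 5.59125
  [0.25→2.25]: (21.30+9.96)/2 × 2 = 31.26
  [2.25→6.25]: (9.96+2.18)/2 × 4 = 24.28
  [6.25→7.25]: (2.18+1.49)/2 × 1 = 1.835
  [7.25→8.25]: (1.49+1.02)/2 × 1 = 1.255
  Sum = 64.22125 mcg/mL·hr
IV tail: 1.02/0.38 = 2.684; AUC_iv,0→∞ = 64.22125 + 2.684 = 66.90525 mcg/mL·hr
Trapezoidal AUC_0→7 (intranasal spray):
  [0→1.5]: (0.00+13.48)/2 × 1.5 = 10.11
  [1.5→2]: (13.48+12.69)/2 × 0.5 = 6.5425
  [2→3]: (12.69+9.84)/2 × 1 = 11.265
  [3→7]: (9.84+2.34)/2 × 4 = 24.36
  Sum = 52.2775 mcg/mL·hr
intranasal spray tail: 2.34/0.38 = 6.158; AUC_ev,0→∞ = 52.2775 + 6.158 = 58.4355 mcg/mL·hr
F = (AUC_ev/D_ev)/(AUC_iv/D_iv) = (58.4355/300)/(66.90525/200) = 0.194785/0.33452625 = 0.5823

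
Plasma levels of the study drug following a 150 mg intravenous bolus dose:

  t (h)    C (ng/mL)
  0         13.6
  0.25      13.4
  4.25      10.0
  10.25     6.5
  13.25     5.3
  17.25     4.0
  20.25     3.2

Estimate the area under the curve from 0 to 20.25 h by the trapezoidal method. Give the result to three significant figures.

AUC = 147 ng/mL·h

Trapezoidal AUC_0→20.25:
  [0→0.25]: (13.6+13.4)/2 × 0.25 = 3.375
  [0.25→4.25]: (13.4+10.0)/2 × 4 = 46.8
  [4.25→10.25]: (10.0+6.5)/2 × 6 = 49.5
  [10.25→13.25]: (6.5+5.3)/2 × 3 = 17.7
  [13.25→17.25]: (5.3+4.0)/2 × 4 = 18.6
  [17.25→20.25]: (4.0+3.2)/2 × 3 = 10.8
  Sum = 146.775 ng/mL·h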